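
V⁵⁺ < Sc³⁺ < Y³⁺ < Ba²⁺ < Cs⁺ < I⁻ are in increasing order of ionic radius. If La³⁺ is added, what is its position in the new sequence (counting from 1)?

4

Electron counts and nuclear charges: V⁵⁺ (Z=23, 18 e⁻), Sc³⁺ (Z=21, 18 e⁻), Y³⁺ (Z=39, 36 e⁻), La³⁺ (Z=57, 54 e⁻), Ba²⁺ (Z=56, 54 e⁻), Cs⁺ (Z=55, 54 e⁻), I⁻ (Z=53, 54 e⁻). V⁵⁺ < Sc³⁺ (isoelectronic, higher Z=23 is smaller); Sc³⁺ < Y³⁺ (same group, period 4 vs 5); Y³⁺ < La³⁺ (same group, period 5 vs 6); La³⁺ < Ba²⁺ (isoelectronic, higher Z=57 is smaller); Ba²⁺ < Cs⁺ (both 54 e⁻, Z=56>55); Cs⁺ < I⁻ (isoelectronic, higher Z=55 is smaller).
With La³⁺ included the full order is V⁵⁺ < Sc³⁺ < Y³⁺ < La³⁺ < Ba²⁺ < Cs⁺ < I⁻, so it takes position 4.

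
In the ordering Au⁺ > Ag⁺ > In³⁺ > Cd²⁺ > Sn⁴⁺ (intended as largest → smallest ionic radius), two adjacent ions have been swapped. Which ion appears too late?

Compare adjacent ions: In³⁺ and Cd²⁺ share 46 electrons; the higher nuclear charge on In (Z=49) contracts it more, so In³⁺ < Cd²⁺ — yet in this decreasing list In³⁺ sits before Cd²⁺. Nothing else is reversed, so Cd²⁺ should move one place to the left.

Cd²⁺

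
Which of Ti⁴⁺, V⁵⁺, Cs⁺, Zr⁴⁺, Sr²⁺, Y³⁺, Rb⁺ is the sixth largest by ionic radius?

Work out protons and electrons: V⁵⁺: 18 e⁻, Z=23, Ti⁴⁺: 18 e⁻, Z=22, Zr⁴⁺: 36 e⁻, Z=40, Y³⁺: 36 e⁻, Z=39, Sr²⁺: 36 e⁻, Z=38, Rb⁺: 36 e⁻, Z=37, Cs⁺: 54 e⁻, Z=55. V⁵⁺ < Ti⁴⁺ (both 18 e⁻, Z=23>22); Ti⁴⁺ < Zr⁴⁺ (same group, 1 shell fewer); Zr⁴⁺ < Y³⁺ (both 36 e⁻, Z=40>39); Y³⁺ < Sr²⁺ (both 36 e⁻, Z=39>38); Sr²⁺ < Rb⁺ (both 36 e⁻, Z=38>37); Rb⁺ < Cs⁺ (same group, 1 shell fewer).
That gives V⁵⁺ < Ti⁴⁺ < Zr⁴⁺ < Y³⁺ < Sr²⁺ < Rb⁺ < Cs⁺. From the largest end, number 6 is Ti⁴⁺.

Ti⁴⁺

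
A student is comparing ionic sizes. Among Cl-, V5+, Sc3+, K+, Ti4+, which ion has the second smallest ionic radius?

Ti4+

All of these have 18 electrons (isoelectronic). With the same electron cloud, the ion with the most protons pulls it in tightest. Nuclear charges: V5+ (Z=23), Ti4+ (Z=22), Sc3+ (Z=21), K+ (Z=19), Cl- (Z=17). Highest Z is smallest.
Full ascending order: V5+ < Ti4+ < Sc3+ < K+ < Cl-. Counting from the smallest, position 2 is Ti4+.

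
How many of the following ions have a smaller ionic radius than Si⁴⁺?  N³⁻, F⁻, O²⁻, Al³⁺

0

Isoelectronic series (10 e⁻ each). Size is set by nuclear charge: more protons means a smaller ion. Si⁴⁺ (Z=14), Al³⁺ (Z=13), F⁻ (Z=9), O²⁻ (Z=8), N³⁻ (Z=7).
Relative to Si⁴⁺, the ions that are smaller are none. That's 0.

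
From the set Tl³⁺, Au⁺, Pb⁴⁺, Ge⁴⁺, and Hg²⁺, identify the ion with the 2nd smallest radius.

Ge⁴⁺: 28 e⁻, Z=32, Pb⁴⁺: 78 e⁻, Z=82, Tl³⁺: 78 e⁻, Z=81, Hg²⁺: 78 e⁻, Z=80, Au⁺: 78 e⁻, Z=79. Ge⁴⁺ < Pb⁴⁺ (same group, period 4 vs 6); Pb⁴⁺ < Tl³⁺ (isoelectronic, higher Z=82 is smaller); Tl³⁺ < Hg²⁺ (isoelectronic, higher Z=81 is smaller); Hg²⁺ < Au⁺ (both 78 e⁻, Z=80>79).
So the order is Ge⁴⁺ < Pb⁴⁺ < Tl³⁺ < Hg²⁺ < Au⁺; the 2nd-smallest ion is Pb⁴⁺.

Pb⁴⁺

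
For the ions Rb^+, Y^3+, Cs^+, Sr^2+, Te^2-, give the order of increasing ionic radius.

First list Z and electron count for each: Y^3+ (Z=39, 36 e⁻), Sr^2+ (Z=38, 36 e⁻), Rb^+ (Z=37, 36 e⁻), Cs^+ (Z=55, 54 e⁻), Te^2- (Z=52, 54 e⁻). Y^3+ < Sr^2+ (isoelectronic, higher Z=39 is smaller); Sr^2+ < Rb^+ (both 36 e⁻, Z=38>37); Rb^+ < Cs^+ (same group, 1 shell fewer); Cs^+ < Te^2- (both 54 e⁻, Z=55>52).

Y^3+ < Sr^2+ < Rb^+ < Cs^+ < Te^2-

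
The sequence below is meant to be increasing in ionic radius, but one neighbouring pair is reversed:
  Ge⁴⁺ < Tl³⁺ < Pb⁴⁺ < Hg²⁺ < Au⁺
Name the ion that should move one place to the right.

Scanning neighbour by neighbour, only Tl³⁺/Pb⁴⁺ violates a trend: they are isoelectronic (78 e⁻) and Pb has more protons than Tl (82 vs 81), making Pb⁴⁺ smaller. That makes Tl³⁺ the one sitting a position early relative to where it belongs.

Tl³⁺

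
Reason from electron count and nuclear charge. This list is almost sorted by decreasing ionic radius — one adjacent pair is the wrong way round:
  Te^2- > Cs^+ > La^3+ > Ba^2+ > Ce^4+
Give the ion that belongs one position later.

Check each adjacent pair. La^3+ and Ba^2+ are reversed: both have 54 electrons but Z(La)=57 > Z(Ba)=56, so La^3+ should be the smaller of the two. No other neighbouring pair contradicts the periodic trends, so La^3+ is the ion listed too early.

La^3+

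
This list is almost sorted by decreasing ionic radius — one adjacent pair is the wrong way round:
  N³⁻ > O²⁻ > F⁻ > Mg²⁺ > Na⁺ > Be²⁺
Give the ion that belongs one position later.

Mg²⁺

The pair Mg²⁺, Na⁺ is the wrong way round — they are isoelectronic (10 e⁻) and Mg has more protons than Na (12 vs 11), making Mg²⁺ smaller. All other adjacent pairs agree with periodic trends, so Mg²⁺ is the misplaced ion.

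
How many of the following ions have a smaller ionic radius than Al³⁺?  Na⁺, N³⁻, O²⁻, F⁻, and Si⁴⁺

These species are isoelectronic with 10 electrons. The only difference is the number of protons: Si⁴⁺ (Z=14), Al³⁺ (Z=13), Na⁺ (Z=11), F⁻ (Z=9), O²⁻ (Z=8), N³⁻ (Z=7). The strongest nuclear pull (Si⁴⁺) gives the smallest ion.
Placing each against Al³⁺: smaller — Si⁴⁺; larger — Na⁺, F⁻, O²⁻, N³⁻. Count: 1.

1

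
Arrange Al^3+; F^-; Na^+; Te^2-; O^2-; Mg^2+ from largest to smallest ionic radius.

Te^2- > O^2- > F^- > Na^+ > Mg^2+ > Al^3+

First list Z and electron count for each: Al^3+: 10 e⁻, Z=13, Mg^2+: 10 e⁻, Z=12, Na^+: 10 e⁻, Z=11, F^-: 10 e⁻, Z=9, O^2-: 10 e⁻, Z=8, Te^2-: 54 e⁻, Z=52. Al^3+ < Mg^2+ (isoelectronic, higher Z=13 is smaller); Mg^2+ < Na^+ (both 10 e⁻, Z=12>11); Na^+ < F^- (both 10 e⁻, Z=11>9); F^- < O^2- (both 10 e⁻, Z=9>8); O^2- < Te^2- (same group, period 2 vs 5).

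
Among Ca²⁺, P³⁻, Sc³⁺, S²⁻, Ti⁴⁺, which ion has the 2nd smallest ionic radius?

Sc³⁺

All of these have 18 electrons (isoelectronic). With the same electron cloud, the ion with the most protons pulls it in tightest. Nuclear charges: Ti⁴⁺ (Z=22), Sc³⁺ (Z=21), Ca²⁺ (Z=20), S²⁻ (Z=16), P³⁻ (Z=15). Highest Z is smallest.
Full ascending order: Ti⁴⁺ < Sc³⁺ < Ca²⁺ < S²⁻ < P³⁻. Counting from the smallest, position 2 is Sc³⁺.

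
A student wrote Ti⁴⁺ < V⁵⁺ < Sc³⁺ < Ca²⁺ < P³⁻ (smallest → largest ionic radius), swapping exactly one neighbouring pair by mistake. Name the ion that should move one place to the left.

The pair Ti⁴⁺, V⁵⁺ is the wrong way round — they are isoelectronic (18 e⁻) and V has more protons than Ti (23 vs 22), making V⁵⁺ smaller. All other adjacent pairs agree with periodic trends, so V⁵⁺ is the misplaced ion.

V⁵⁺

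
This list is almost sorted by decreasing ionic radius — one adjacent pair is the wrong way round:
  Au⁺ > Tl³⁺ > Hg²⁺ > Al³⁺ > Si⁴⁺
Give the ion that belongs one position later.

Check each adjacent pair. Tl³⁺ and Hg²⁺ are reversed: Tl³⁺ and Hg²⁺ share 78 electrons; the higher nuclear charge on Tl (Z=81) contracts it more, so Tl³⁺ < Hg²⁺. No other neighbouring pair contradicts the periodic trends, so Tl³⁺ is the ion listed too early.

Tl³⁺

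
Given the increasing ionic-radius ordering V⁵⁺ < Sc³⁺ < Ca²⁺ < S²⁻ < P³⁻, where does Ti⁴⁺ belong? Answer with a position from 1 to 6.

These species are isoelectronic with 18 electrons. The only difference is the number of protons: V⁵⁺ (Z=23), Ti⁴⁺ (Z=22), Sc³⁺ (Z=21), Ca²⁺ (Z=20), S²⁻ (Z=16), P³⁻ (Z=15). The strongest nuclear pull (V⁵⁺) gives the smallest ion.
With Ti⁴⁺ included the full order is V⁵⁺ < Ti⁴⁺ < Sc³⁺ < Ca²⁺ < S²⁻ < P³⁻, so it takes position 2.

2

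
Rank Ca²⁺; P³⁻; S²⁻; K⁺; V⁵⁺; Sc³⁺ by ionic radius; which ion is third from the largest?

K⁺

All of these have 18 electrons (isoelectronic). With the same electron cloud, the ion with the most protons pulls it in tightest. Nuclear charges: V⁵⁺ (Z=23), Sc³⁺ (Z=21), Ca²⁺ (Z=20), K⁺ (Z=19), S²⁻ (Z=16), P³⁻ (Z=15). Highest Z is smallest.
So the order is V⁵⁺ < Sc³⁺ < Ca²⁺ < K⁺ < S²⁻ < P³⁻; the 3rd-largest ion is K⁺.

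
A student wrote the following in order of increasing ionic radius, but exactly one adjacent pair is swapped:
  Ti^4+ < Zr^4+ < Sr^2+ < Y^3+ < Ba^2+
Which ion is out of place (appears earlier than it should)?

Sr^2+

Scanning neighbour by neighbour, only Sr^2+/Y^3+ violates a trend: Y^3+ and Sr^2+ share 36 electrons; the higher nuclear charge on Y (Z=39) contracts it more, so Y^3+ < Sr^2+. That makes Sr^2+ the one sitting a position early relative to where it belongs.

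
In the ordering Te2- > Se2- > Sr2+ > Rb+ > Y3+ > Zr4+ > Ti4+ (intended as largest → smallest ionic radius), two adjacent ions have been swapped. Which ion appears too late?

Rb+

Compare adjacent ions: Sr2+ and Rb+ share 36 electrons; the higher nuclear charge on Sr (Z=38) contracts it more, so Sr2+ < Rb+ — yet in this decreasing list Sr2+ sits before Rb+. Nothing else is reversed, so Rb+ should move one place to the left.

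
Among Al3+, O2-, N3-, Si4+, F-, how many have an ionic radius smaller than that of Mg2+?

All of these have 10 electrons (isoelectronic). With the same electron cloud, the ion with the most protons pulls it in tightest. Nuclear charges: Si4+ (Z=14), Al3+ (Z=13), Mg2+ (Z=12), F- (Z=9), O2- (Z=8), N3- (Z=7). Highest Z is smallest.
Placing each against Mg2+: smaller — Si4+, Al3+; larger — F-, O2-, N3-. That's 2.

2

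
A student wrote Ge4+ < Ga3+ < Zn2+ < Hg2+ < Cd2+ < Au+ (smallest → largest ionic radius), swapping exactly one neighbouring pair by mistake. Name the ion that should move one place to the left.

The pair Hg2+, Cd2+ is the wrong way round — Cd2+ and Hg2+ are in one column with the same charge; the lighter period-5 ion has one fewer shell and is smaller. All other adjacent pairs agree with periodic trends, so Cd2+ is the misplaced ion.

Cd2+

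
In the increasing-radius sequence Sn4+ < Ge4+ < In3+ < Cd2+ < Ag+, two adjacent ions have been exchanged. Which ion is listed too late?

Ge4+

The pair Sn4+, Ge4+ is the wrong way round — same group and charge — period 4 sits above period 5, so Ge4+ is smaller. All other adjacent pairs agree with periodic trends, so Ge4+ is the misplaced ion.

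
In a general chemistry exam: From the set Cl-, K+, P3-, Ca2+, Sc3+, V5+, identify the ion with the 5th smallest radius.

Cl-

Isoelectronic series (18 e⁻ each). Size is set by nuclear charge: more protons means a smaller ion. V5+ (Z=23), Sc3+ (Z=21), Ca2+ (Z=20), K+ (Z=19), Cl- (Z=17), P3- (Z=15).
Ordering: V5+ < Sc3+ < Ca2+ < K+ < Cl- < P3-. The 5th smallest is Cl-.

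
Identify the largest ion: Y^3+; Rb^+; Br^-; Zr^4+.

These species are isoelectronic with 36 electrons. The only difference is the number of protons: Zr^4+ (Z=40), Y^3+ (Z=39), Rb^+ (Z=37), Br^- (Z=35). The strongest nuclear pull (Zr^4+) gives the smallest ion.

Br^-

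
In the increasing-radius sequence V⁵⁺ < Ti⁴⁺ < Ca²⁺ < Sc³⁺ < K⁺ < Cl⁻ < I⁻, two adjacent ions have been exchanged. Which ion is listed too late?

Check each adjacent pair. Ca²⁺ and Sc³⁺ are reversed: Sc³⁺ and Ca²⁺ share 18 electrons; the higher nuclear charge on Sc (Z=21) contracts it more, so Sc³⁺ < Ca²⁺. No other neighbouring pair contradicts the periodic trends, so Sc³⁺ is the ion listed too late.

Sc³⁺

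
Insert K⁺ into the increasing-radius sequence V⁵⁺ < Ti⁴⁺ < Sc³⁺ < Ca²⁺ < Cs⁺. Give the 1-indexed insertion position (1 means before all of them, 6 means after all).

First list Z and electron count for each: V⁵⁺ has 18 e⁻ (Z=23), Ti⁴⁺ has 18 e⁻ (Z=22), Sc³⁺ has 18 e⁻ (Z=21), Ca²⁺ has 18 e⁻ (Z=20), K⁺ has 18 e⁻ (Z=19), Cs⁺ has 54 e⁻ (Z=55). V⁵⁺ < Ti⁴⁺ (both 18 e⁻, Z=23>22); Ti⁴⁺ < Sc³⁺ (both 18 e⁻, Z=22>21); Sc³⁺ < Ca²⁺ (both 18 e⁻, Z=21>20); Ca²⁺ < K⁺ (isoelectronic, higher Z=20 is smaller); K⁺ < Cs⁺ (same group, 2 shells fewer).
The complete sequence is V⁵⁺ < Ti⁴⁺ < Sc³⁺ < Ca²⁺ < K⁺ < Cs⁺. K⁺ sits at position 5.

5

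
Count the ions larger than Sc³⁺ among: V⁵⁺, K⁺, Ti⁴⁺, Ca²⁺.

2

All of these have 18 electrons (isoelectronic). With the same electron cloud, the ion with the most protons pulls it in tightest. Nuclear charges: V⁵⁺ (Z=23), Ti⁴⁺ (Z=22), Sc³⁺ (Z=21), Ca²⁺ (Z=20), K⁺ (Z=19). Highest Z is smallest.
Relative to Sc³⁺, the ions that are larger are Ca²⁺, K⁺. So 2 are larger.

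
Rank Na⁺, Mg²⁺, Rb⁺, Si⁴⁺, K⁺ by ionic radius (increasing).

First list Z and electron count for each: Si⁴⁺ (Z=14, 10 e⁻), Mg²⁺ (Z=12, 10 e⁻), Na⁺ (Z=11, 10 e⁻), K⁺ (Z=19, 18 e⁻), Rb⁺ (Z=37, 36 e⁻). Si⁴⁺ < Mg²⁺ (both 10 e⁻, Z=14>12); Mg²⁺ < Na⁺ (both 10 e⁻, Z=12>11); Na⁺ < K⁺ (same group, 1 shell fewer); K⁺ < Rb⁺ (same group, period 4 vs 5).

Si⁴⁺ < Mg²⁺ < Na⁺ < K⁺ < Rb⁺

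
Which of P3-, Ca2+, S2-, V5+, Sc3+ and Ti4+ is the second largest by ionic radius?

S2-

Isoelectronic series (18 e⁻ each). Size is set by nuclear charge: more protons means a smaller ion. V5+ (Z=23), Ti4+ (Z=22), Sc3+ (Z=21), Ca2+ (Z=20), S2- (Z=16), P3- (Z=15).
That gives V5+ < Ti4+ < Sc3+ < Ca2+ < S2- < P3-. From the largest end, number 2 is S2-.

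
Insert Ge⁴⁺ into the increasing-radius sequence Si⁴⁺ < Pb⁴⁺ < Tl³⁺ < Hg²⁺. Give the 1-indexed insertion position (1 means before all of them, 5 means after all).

2

Work out protons and electrons: Si⁴⁺ has 10 e⁻ (Z=14), Ge⁴⁺ has 28 e⁻ (Z=32), Pb⁴⁺ has 78 e⁻ (Z=82), Tl³⁺ has 78 e⁻ (Z=81), Hg²⁺ has 78 e⁻ (Z=80). Si⁴⁺ < Ge⁴⁺ (same group, period 3 vs 4); Ge⁴⁺ < Pb⁴⁺ (same group, period 4 vs 6); Pb⁴⁺ < Tl³⁺ (both 78 e⁻, Z=82>81); Tl³⁺ < Hg²⁺ (both 78 e⁻, Z=81>80).
The complete sequence is Si⁴⁺ < Ge⁴⁺ < Pb⁴⁺ < Tl³⁺ < Hg²⁺. Ge⁴⁺ sits at position 2.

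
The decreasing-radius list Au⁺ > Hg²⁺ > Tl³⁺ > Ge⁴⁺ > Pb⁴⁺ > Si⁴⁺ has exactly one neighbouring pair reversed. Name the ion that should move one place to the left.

Pb⁴⁺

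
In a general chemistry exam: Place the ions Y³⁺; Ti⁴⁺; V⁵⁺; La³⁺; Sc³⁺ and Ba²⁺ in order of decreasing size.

Ba²⁺ > La³⁺ > Y³⁺ > Sc³⁺ > Ti⁴⁺ > V⁵⁺

Work out protons and electrons: V⁵⁺ has 18 e⁻ (Z=23), Ti⁴⁺ has 18 e⁻ (Z=22), Sc³⁺ has 18 e⁻ (Z=21), Y³⁺ has 36 e⁻ (Z=39), La³⁺ has 54 e⁻ (Z=57), Ba²⁺ has 54 e⁻ (Z=56). V⁵⁺ < Ti⁴⁺ (isoelectronic, higher Z=23 is smaller); Ti⁴⁺ < Sc³⁺ (both 18 e⁻, Z=22>21); Sc³⁺ < Y³⁺ (same group, 1 shell fewer); Y³⁺ < La³⁺ (same group, 1 shell fewer); La³⁺ < Ba²⁺ (both 54 e⁻, Z=57>56).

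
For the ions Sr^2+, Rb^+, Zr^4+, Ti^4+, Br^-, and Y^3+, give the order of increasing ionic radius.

Ti^4+ < Zr^4+ < Y^3+ < Sr^2+ < Rb^+ < Br^-

Ti^4+: 18 e⁻, Z=22, Zr^4+: 36 e⁻, Z=40, Y^3+: 36 e⁻, Z=39, Sr^2+: 36 e⁻, Z=38, Rb^+: 36 e⁻, Z=37, Br^-: 36 e⁻, Z=35. Ti^4+ < Zr^4+ (same group, period 4 vs 5); Zr^4+ < Y^3+ (isoelectronic, higher Z=40 is smaller); Y^3+ < Sr^2+ (both 36 e⁻, Z=39>38); Sr^2+ < Rb^+ (both 36 e⁻, Z=38>37); Rb^+ < Br^- (isoelectronic, higher Z=37 is smaller).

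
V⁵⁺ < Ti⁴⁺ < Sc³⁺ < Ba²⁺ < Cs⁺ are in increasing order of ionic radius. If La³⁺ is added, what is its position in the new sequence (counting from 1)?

4

Work out protons and electrons: V⁵⁺ has 18 e⁻ (Z=23), Ti⁴⁺ has 18 e⁻ (Z=22), Sc³⁺ has 18 e⁻ (Z=21), La³⁺ has 54 e⁻ (Z=57), Ba²⁺ has 54 e⁻ (Z=56), Cs⁺ has 54 e⁻ (Z=55). V⁵⁺ < Ti⁴⁺ (isoelectronic, higher Z=23 is smaller); Ti⁴⁺ < Sc³⁺ (both 18 e⁻, Z=22>21); Sc³⁺ < La³⁺ (same group, 2 shells fewer); La³⁺ < Ba²⁺ (isoelectronic, higher Z=57 is smaller); Ba²⁺ < Cs⁺ (both 54 e⁻, Z=56>55).
Putting La³⁺ in gives V⁵⁺ < Ti⁴⁺ < Sc³⁺ < La³⁺ < Ba²⁺ < Cs⁺; it lands at slot 4.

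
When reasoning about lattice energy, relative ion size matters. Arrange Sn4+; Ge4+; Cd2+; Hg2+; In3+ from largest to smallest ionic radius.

Hg2+ > Cd2+ > In3+ > Sn4+ > Ge4+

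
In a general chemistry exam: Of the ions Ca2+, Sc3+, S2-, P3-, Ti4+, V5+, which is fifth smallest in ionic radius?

S2-

These species are isoelectronic with 18 electrons. The only difference is the number of protons: V5+ (Z=23), Ti4+ (Z=22), Sc3+ (Z=21), Ca2+ (Z=20), S2- (Z=16), P3- (Z=15). The strongest nuclear pull (V5+) gives the smallest ion.
Ordering: V5+ < Ti4+ < Sc3+ < Ca2+ < S2- < P3-. The fifth smallest is S2-.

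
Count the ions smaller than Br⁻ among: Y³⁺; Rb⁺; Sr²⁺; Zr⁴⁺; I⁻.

First list Z and electron count for each: Zr⁴⁺ has 36 e⁻ (Z=40), Y³⁺ has 36 e⁻ (Z=39), Sr²⁺ has 36 e⁻ (Z=38), Rb⁺ has 36 e⁻ (Z=37), Br⁻ has 36 e⁻ (Z=35), I⁻ has 54 e⁻ (Z=53). Zr⁴⁺ < Y³⁺ (both 36 e⁻, Z=40>39); Y³⁺ < Sr²⁺ (isoelectronic, higher Z=39 is smaller); Sr²⁺ < Rb⁺ (both 36 e⁻, Z=38>37); Rb⁺ < Br⁻ (isoelectronic, higher Z=37 is smaller); Br⁻ < I⁻ (same group, period 4 vs 5).
Relative to Br⁻, the ions that are smaller are Zr⁴⁺, Y³⁺, Sr²⁺, Rb⁺. That's 4.

4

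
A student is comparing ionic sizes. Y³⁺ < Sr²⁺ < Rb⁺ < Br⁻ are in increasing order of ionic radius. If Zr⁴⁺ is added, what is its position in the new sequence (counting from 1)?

Isoelectronic series (36 e⁻ each). Size is set by nuclear charge: more protons means a smaller ion. Zr⁴⁺ (Z=40), Y³⁺ (Z=39), Sr²⁺ (Z=38), Rb⁺ (Z=37), Br⁻ (Z=35).
Putting Zr⁴⁺ in gives Zr⁴⁺ < Y³⁺ < Sr²⁺ < Rb⁺ < Br⁻; it lands at slot 1.

1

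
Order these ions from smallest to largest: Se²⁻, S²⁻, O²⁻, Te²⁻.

O²⁻ < S²⁻ < Se²⁻ < Te²⁻

These ions sit in one column with identical charge. Each step down the periodic table adds a principal shell, increasing the radius.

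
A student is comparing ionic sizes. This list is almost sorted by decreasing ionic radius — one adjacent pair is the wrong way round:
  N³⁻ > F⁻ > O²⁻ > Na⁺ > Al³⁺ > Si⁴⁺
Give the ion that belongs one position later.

Scanning neighbour by neighbour, only F⁻/O²⁻ violates a trend: both have 10 electrons but Z(F)=9 > Z(O)=8, so F⁻ should be the smaller of the two. That makes F⁻ the one sitting a position early relative to where it belongs.

F⁻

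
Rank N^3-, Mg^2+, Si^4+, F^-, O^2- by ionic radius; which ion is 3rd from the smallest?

These species are isoelectronic with 10 electrons. The only difference is the number of protons: Si^4+ (Z=14), Mg^2+ (Z=12), F^- (Z=9), O^2- (Z=8), N^3- (Z=7). The strongest nuclear pull (Si^4+) gives the smallest ion.
So the order is Si^4+ < Mg^2+ < F^- < O^2- < N^3-; the 3rd-smallest ion is F^-.

F^-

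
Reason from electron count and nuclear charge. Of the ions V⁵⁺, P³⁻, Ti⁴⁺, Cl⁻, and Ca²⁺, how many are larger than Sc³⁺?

3

These species are isoelectronic with 18 electrons. The only difference is the number of protons: V⁵⁺ (Z=23), Ti⁴⁺ (Z=22), Sc³⁺ (Z=21), Ca²⁺ (Z=20), Cl⁻ (Z=17), P³⁻ (Z=15). The strongest nuclear pull (V⁵⁺) gives the smallest ion.
Overall: V⁵⁺ < Ti⁴⁺ < Sc³⁺ < Ca²⁺ < Cl⁻ < P³⁻. Sc³⁺ has 2 below it and 3 above. That's 3.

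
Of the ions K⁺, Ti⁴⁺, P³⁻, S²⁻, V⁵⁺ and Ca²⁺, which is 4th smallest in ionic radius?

K⁺

Isoelectronic series (18 e⁻ each). Size is set by nuclear charge: more protons means a smaller ion. V⁵⁺ (Z=23), Ti⁴⁺ (Z=22), Ca²⁺ (Z=20), K⁺ (Z=19), S²⁻ (Z=16), P³⁻ (Z=15).
Full ascending order: V⁵⁺ < Ti⁴⁺ < Ca²⁺ < K⁺ < S²⁻ < P³⁻. Counting from the smallest, position 4 is K⁺.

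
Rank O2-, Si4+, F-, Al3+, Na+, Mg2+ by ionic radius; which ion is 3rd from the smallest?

Mg2+

These species are isoelectronic with 10 electrons. The only difference is the number of protons: Si4+ (Z=14), Al3+ (Z=13), Mg2+ (Z=12), Na+ (Z=11), F- (Z=9), O2- (Z=8). The strongest nuclear pull (Si4+) gives the smallest ion.
Ordering: Si4+ < Al3+ < Mg2+ < Na+ < F- < O2-. The 3rd smallest is Mg2+.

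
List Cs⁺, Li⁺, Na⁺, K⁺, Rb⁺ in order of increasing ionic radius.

All are in the same group with charge +1. Radius grows down the group as n (the outermost shell) increases.

Li⁺ < Na⁺ < K⁺ < Rb⁺ < Cs⁺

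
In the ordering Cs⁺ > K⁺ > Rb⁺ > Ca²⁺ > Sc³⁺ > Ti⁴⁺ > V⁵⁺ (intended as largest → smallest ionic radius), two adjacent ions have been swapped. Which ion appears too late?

Compare adjacent ions: same group and charge — period 4 sits above period 5, so K⁺ is smaller — yet in this decreasing list K⁺ sits before Rb⁺. Nothing else is reversed, so Rb⁺ should move one place to the left.

Rb⁺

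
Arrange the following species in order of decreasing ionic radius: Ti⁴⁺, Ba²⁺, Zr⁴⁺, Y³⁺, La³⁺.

Ba²⁺ > La³⁺ > Y³⁺ > Zr⁴⁺ > Ti⁴⁺

Tabulating Z and e⁻: Ti⁴⁺: 18 e⁻, Z=22, Zr⁴⁺: 36 e⁻, Z=40, Y³⁺: 36 e⁻, Z=39, La³⁺: 54 e⁻, Z=57, Ba²⁺: 54 e⁻, Z=56. Ti⁴⁺ < Zr⁴⁺ (same group, period 4 vs 5); Zr⁴⁺ < Y³⁺ (both 36 e⁻, Z=40>39); Y³⁺ < La³⁺ (same group, 1 shell fewer); La³⁺ < Ba²⁺ (isoelectronic, higher Z=57 is smaller).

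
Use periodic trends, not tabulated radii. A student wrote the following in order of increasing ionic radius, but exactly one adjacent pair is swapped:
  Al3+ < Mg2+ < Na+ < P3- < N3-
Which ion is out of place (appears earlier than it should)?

P3-

The pair P3-, N3- is the wrong way round — both in group 15 with the same charge; N3- (period 2) has the smaller radius. All other adjacent pairs agree with periodic trends, so P3- is the misplaced ion.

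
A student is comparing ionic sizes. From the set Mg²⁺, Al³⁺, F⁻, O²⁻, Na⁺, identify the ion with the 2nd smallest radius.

Isoelectronic series (10 e⁻ each). Size is set by nuclear charge: more protons means a smaller ion. Al³⁺ (Z=13), Mg²⁺ (Z=12), Na⁺ (Z=11), F⁻ (Z=9), O²⁻ (Z=8).
That gives Al³⁺ < Mg²⁺ < Na⁺ < F⁻ < O²⁻. From the smallest end, number 2 is Mg²⁺.

Mg²⁺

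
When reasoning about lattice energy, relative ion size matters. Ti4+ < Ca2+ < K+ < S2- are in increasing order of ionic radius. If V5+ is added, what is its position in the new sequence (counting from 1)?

Isoelectronic series (18 e⁻ each). Size is set by nuclear charge: more protons means a smaller ion. V5+ (Z=23), Ti4+ (Z=22), Ca2+ (Z=20), K+ (Z=19), S2- (Z=16).
With V5+ included the full order is V5+ < Ti4+ < Ca2+ < K+ < S2-, so it takes position 1.

1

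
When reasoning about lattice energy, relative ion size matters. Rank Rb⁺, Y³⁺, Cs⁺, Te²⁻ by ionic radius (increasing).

Y³⁺ < Rb⁺ < Cs⁺ < Te²⁻

Work out protons and electrons: Y³⁺ has 36 e⁻ (Z=39), Rb⁺ has 36 e⁻ (Z=37), Cs⁺ has 54 e⁻ (Z=55), Te²⁻ has 54 e⁻ (Z=52). Y³⁺ < Rb⁺ (isoelectronic, higher Z=39 is smaller); Rb⁺ < Cs⁺ (same group, period 5 vs 6); Cs⁺ < Te²⁻ (both 54 e⁻, Z=55>52).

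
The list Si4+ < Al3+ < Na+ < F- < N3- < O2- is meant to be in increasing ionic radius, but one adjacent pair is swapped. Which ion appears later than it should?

O2-

Scanning neighbour by neighbour, only N3-/O2- violates a trend: O2- and N3- share 10 electrons; the higher nuclear charge on O (Z=8) contracts it more, so O2- < N3-. That makes O2- the one sitting a position late relative to where it belongs.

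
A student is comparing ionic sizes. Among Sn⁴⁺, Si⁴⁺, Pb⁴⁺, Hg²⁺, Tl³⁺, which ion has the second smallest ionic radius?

Work out protons and electrons: Si⁴⁺: 10 e⁻, Z=14, Sn⁴⁺: 46 e⁻, Z=50, Pb⁴⁺: 78 e⁻, Z=82, Tl³⁺: 78 e⁻, Z=81, Hg²⁺: 78 e⁻, Z=80. Si⁴⁺ < Sn⁴⁺ (same group, 2 shells fewer); Sn⁴⁺ < Pb⁴⁺ (same group, 1 shell fewer); Pb⁴⁺ < Tl³⁺ (both 78 e⁻, Z=82>81); Tl³⁺ < Hg²⁺ (isoelectronic, higher Z=81 is smaller).
So the order is Si⁴⁺ < Sn⁴⁺ < Pb⁴⁺ < Tl³⁺ < Hg²⁺; the 2nd-smallest ion is Sn⁴⁺.

Sn⁴⁺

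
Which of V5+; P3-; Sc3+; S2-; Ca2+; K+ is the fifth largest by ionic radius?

Sc3+

Isoelectronic series (18 e⁻ each). Size is set by nuclear charge: more protons means a smaller ion. V5+ (Z=23), Sc3+ (Z=21), Ca2+ (Z=20), K+ (Z=19), S2- (Z=16), P3- (Z=15).
Full ascending order: V5+ < Sc3+ < Ca2+ < K+ < S2- < P3-. Counting from the largest, position 5 is Sc3+.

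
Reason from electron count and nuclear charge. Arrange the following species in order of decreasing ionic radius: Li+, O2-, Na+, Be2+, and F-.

Electron counts and nuclear charges: Be2+: 2 e⁻, Z=4, Li+: 2 e⁻, Z=3, Na+: 10 e⁻, Z=11, F-: 10 e⁻, Z=9, O2-: 10 e⁻, Z=8. Be2+ < Li+ (both 2 e⁻, Z=4>3); Li+ < Na+ (same group, period 2 vs 3); Na+ < F- (both 10 e⁻, Z=11>9); F- < O2- (isoelectronic, higher Z=9 is smaller).

O2- > F- > Na+ > Li+ > Be2+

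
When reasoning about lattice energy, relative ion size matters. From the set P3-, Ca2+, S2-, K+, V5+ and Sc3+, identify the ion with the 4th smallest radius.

K+

These species are isoelectronic with 18 electrons. The only difference is the number of protons: V5+ (Z=23), Sc3+ (Z=21), Ca2+ (Z=20), K+ (Z=19), S2- (Z=16), P3- (Z=15). The strongest nuclear pull (V5+) gives the smallest ion.
Full ascending order: V5+ < Sc3+ < Ca2+ < K+ < S2- < P3-. Counting from the smallest, position 4 is K+.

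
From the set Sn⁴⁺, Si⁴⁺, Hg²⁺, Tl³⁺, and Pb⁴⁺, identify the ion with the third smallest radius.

Pb⁴⁺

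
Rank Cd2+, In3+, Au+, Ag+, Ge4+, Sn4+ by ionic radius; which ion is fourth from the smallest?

Tabulating Z and e⁻: Ge4+ (Z=32, 28 e⁻), Sn4+ (Z=50, 46 e⁻), In3+ (Z=49, 46 e⁻), Cd2+ (Z=48, 46 e⁻), Ag+ (Z=47, 46 e⁻), Au+ (Z=79, 78 e⁻). Ge4+ < Sn4+ (same group, 1 shell fewer); Sn4+ < In3+ (both 46 e⁻, Z=50>49); In3+ < Cd2+ (isoelectronic, higher Z=49 is smaller); Cd2+ < Ag+ (isoelectronic, higher Z=48 is smaller); Ag+ < Au+ (same group, 1 shell fewer).
That gives Ge4+ < Sn4+ < In3+ < Cd2+ < Ag+ < Au+. From the smallest end, number 4 is Cd2+.

Cd2+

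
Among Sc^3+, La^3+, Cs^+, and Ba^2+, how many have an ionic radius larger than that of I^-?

0

Sc^3+: 18 e⁻, Z=21, La^3+: 54 e⁻, Z=57, Ba^2+: 54 e⁻, Z=56, Cs^+: 54 e⁻, Z=55, I^-: 54 e⁻, Z=53. Sc^3+ < La^3+ (same group, period 4 vs 6); La^3+ < Ba^2+ (both 54 e⁻, Z=57>56); Ba^2+ < Cs^+ (both 54 e⁻, Z=56>55); Cs^+ < I^- (isoelectronic, higher Z=55 is smaller).
Ordering all of them (including I^-) by radius gives Sc^3+ < La^3+ < Ba^2+ < Cs^+ < I^-. So 0 are larger.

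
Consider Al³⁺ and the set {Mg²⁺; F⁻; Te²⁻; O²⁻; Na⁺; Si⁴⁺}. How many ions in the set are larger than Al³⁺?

5

Work out protons and electrons: Si⁴⁺ (Z=14, 10 e⁻), Al³⁺ (Z=13, 10 e⁻), Mg²⁺ (Z=12, 10 e⁻), Na⁺ (Z=11, 10 e⁻), F⁻ (Z=9, 10 e⁻), O²⁻ (Z=8, 10 e⁻), Te²⁻ (Z=52, 54 e⁻). Si⁴⁺ < Al³⁺ (isoelectronic, higher Z=14 is smaller); Al³⁺ < Mg²⁺ (both 10 e⁻, Z=13>12); Mg²⁺ < Na⁺ (isoelectronic, higher Z=12 is smaller); Na⁺ < F⁻ (isoelectronic, higher Z=11 is smaller); F⁻ < O²⁻ (both 10 e⁻, Z=9>8); O²⁻ < Te²⁻ (same group, 3 shells fewer).
Relative to Al³⁺, the ions that are larger are Mg²⁺, Na⁺, F⁻, O²⁻, Te²⁻. Count: 5.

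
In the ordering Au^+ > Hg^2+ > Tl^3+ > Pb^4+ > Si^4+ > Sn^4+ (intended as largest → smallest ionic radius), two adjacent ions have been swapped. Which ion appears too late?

Sn^4+

Compare adjacent ions: same group and charge — period 3 sits above period 5, so Si^4+ is smaller — yet in this decreasing list Si^4+ sits before Sn^4+. Nothing else is reversed, so Sn^4+ should move one place to the left.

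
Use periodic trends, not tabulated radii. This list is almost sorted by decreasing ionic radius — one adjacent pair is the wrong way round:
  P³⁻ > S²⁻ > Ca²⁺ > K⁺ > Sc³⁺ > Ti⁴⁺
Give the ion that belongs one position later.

Ca²⁺

Scanning neighbour by neighbour, only Ca²⁺/K⁺ violates a trend: both have 18 electrons but Z(Ca)=20 > Z(K)=19, so Ca²⁺ should be the smaller of the two. That makes Ca²⁺ the one sitting a position early relative to where it belongs.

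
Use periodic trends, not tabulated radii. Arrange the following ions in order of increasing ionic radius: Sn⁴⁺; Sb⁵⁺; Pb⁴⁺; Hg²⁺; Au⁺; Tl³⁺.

Sb⁵⁺ < Sn⁴⁺ < Pb⁴⁺ < Tl³⁺ < Hg²⁺ < Au⁺

First list Z and electron count for each: Sb⁵⁺ has 46 e⁻ (Z=51), Sn⁴⁺ has 46 e⁻ (Z=50), Pb⁴⁺ has 78 e⁻ (Z=82), Tl³⁺ has 78 e⁻ (Z=81), Hg²⁺ has 78 e⁻ (Z=80), Au⁺ has 78 e⁻ (Z=79). Sb⁵⁺ < Sn⁴⁺ (isoelectronic, higher Z=51 is smaller); Sn⁴⁺ < Pb⁴⁺ (same group, 1 shell fewer); Pb⁴⁺ < Tl³⁺ (isoelectronic, higher Z=82 is smaller); Tl³⁺ < Hg²⁺ (both 78 e⁻, Z=81>80); Hg²⁺ < Au⁺ (isoelectronic, higher Z=80 is smaller).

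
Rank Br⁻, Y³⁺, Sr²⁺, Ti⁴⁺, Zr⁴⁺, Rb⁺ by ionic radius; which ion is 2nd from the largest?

Rb⁺

Ti⁴⁺ has 18 e⁻ (Z=22), Zr⁴⁺ has 36 e⁻ (Z=40), Y³⁺ has 36 e⁻ (Z=39), Sr²⁺ has 36 e⁻ (Z=38), Rb⁺ has 36 e⁻ (Z=37), Br⁻ has 36 e⁻ (Z=35). Ti⁴⁺ < Zr⁴⁺ (same group, period 4 vs 5); Zr⁴⁺ < Y³⁺ (both 36 e⁻, Z=40>39); Y³⁺ < Sr²⁺ (both 36 e⁻, Z=39>38); Sr²⁺ < Rb⁺ (both 36 e⁻, Z=38>37); Rb⁺ < Br⁻ (both 36 e⁻, Z=37>35).
Full ascending order: Ti⁴⁺ < Zr⁴⁺ < Y³⁺ < Sr²⁺ < Rb⁺ < Br⁻. Counting from the largest, position 2 is Rb⁺.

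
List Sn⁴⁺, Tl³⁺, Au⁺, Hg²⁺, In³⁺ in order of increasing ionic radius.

Tabulating Z and e⁻: Sn⁴⁺ (Z=50, 46 e⁻), In³⁺ (Z=49, 46 e⁻), Tl³⁺ (Z=81, 78 e⁻), Hg²⁺ (Z=80, 78 e⁻), Au⁺ (Z=79, 78 e⁻). Sn⁴⁺ < In³⁺ (both 46 e⁻, Z=50>49); In³⁺ < Tl³⁺ (same group, period 5 vs 6); Tl³⁺ < Hg²⁺ (isoelectronic, higher Z=81 is smaller); Hg²⁺ < Au⁺ (both 78 e⁻, Z=80>79).

Sn⁴⁺ < In³⁺ < Tl³⁺ < Hg²⁺ < Au⁺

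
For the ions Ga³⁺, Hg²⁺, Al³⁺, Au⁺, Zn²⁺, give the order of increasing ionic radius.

Al³⁺ has 10 e⁻ (Z=13), Ga³⁺ has 28 e⁻ (Z=31), Zn²⁺ has 28 e⁻ (Z=30), Hg²⁺ has 78 e⁻ (Z=80), Au⁺ has 78 e⁻ (Z=79). Al³⁺ < Ga³⁺ (same group, period 3 vs 4); Ga³⁺ < Zn²⁺ (both 28 e⁻, Z=31>30); Zn²⁺ < Hg²⁺ (same group, period 4 vs 6); Hg²⁺ < Au⁺ (isoelectronic, higher Z=80 is smaller).

Al³⁺ < Ga³⁺ < Zn²⁺ < Hg²⁺ < Au⁺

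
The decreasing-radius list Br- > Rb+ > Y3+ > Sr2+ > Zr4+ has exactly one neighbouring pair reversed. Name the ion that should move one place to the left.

Sr2+

The pair Y3+, Sr2+ is the wrong way round — both have 36 electrons but Z(Y)=39 > Z(Sr)=38, so Y3+ should be the smaller of the two. All other adjacent pairs agree with periodic trends, so Sr2+ is the misplaced ion.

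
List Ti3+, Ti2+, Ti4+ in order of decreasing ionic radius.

Ti2+ > Ti3+ > Ti4+

For a single element, ionic radius drops as positive charge rises — Ti4+ < Ti2+.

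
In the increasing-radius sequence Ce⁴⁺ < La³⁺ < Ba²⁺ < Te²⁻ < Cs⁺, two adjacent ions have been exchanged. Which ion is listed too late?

Cs⁺

The pair Te²⁻, Cs⁺ is the wrong way round — Cs⁺ and Te²⁻ share 54 electrons; the higher nuclear charge on Cs (Z=55) contracts it more, so Cs⁺ < Te²⁻. All other adjacent pairs agree with periodic trends, so Cs⁺ is the misplaced ion.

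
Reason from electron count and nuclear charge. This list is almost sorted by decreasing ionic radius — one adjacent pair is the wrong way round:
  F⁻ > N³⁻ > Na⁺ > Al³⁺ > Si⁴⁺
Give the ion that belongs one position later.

F⁻

The pair F⁻, N³⁻ is the wrong way round — they are isoelectronic (10 e⁻) and F has more protons than N (9 vs 7), making F⁻ smaller. All other adjacent pairs agree with periodic trends, so F⁻ is the misplaced ion.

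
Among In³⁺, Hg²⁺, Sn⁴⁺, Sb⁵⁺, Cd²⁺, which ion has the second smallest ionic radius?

Sn⁴⁺

Tabulating Z and e⁻: Sb⁵⁺ (Z=51, 46 e⁻), Sn⁴⁺ (Z=50, 46 e⁻), In³⁺ (Z=49, 46 e⁻), Cd²⁺ (Z=48, 46 e⁻), Hg²⁺ (Z=80, 78 e⁻). Sb⁵⁺ < Sn⁴⁺ (both 46 e⁻, Z=51>50); Sn⁴⁺ < In³⁺ (both 46 e⁻, Z=50>49); In³⁺ < Cd²⁺ (both 46 e⁻, Z=49>48); Cd²⁺ < Hg²⁺ (same group, 1 shell fewer).
Ordering: Sb⁵⁺ < Sn⁴⁺ < In³⁺ < Cd²⁺ < Hg²⁺. The second smallest is Sn⁴⁺.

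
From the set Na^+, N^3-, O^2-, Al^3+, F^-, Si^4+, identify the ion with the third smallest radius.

Na^+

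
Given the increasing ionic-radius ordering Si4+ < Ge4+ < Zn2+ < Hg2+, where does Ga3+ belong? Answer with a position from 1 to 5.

Electron counts and nuclear charges: Si4+: 10 e⁻, Z=14, Ge4+: 28 e⁻, Z=32, Ga3+: 28 e⁻, Z=31, Zn2+: 28 e⁻, Z=30, Hg2+: 78 e⁻, Z=80. Si4+ < Ge4+ (same group, period 3 vs 4); Ge4+ < Ga3+ (isoelectronic, higher Z=32 is smaller); Ga3+ < Zn2+ (isoelectronic, higher Z=31 is smaller); Zn2+ < Hg2+ (same group, period 4 vs 6).
With Ga3+ included the full order is Si4+ < Ge4+ < Ga3+ < Zn2+ < Hg2+, so it takes position 3.

3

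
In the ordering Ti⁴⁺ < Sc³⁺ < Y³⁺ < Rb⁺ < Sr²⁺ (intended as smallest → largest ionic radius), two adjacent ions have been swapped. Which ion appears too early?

Compare adjacent ions: Sr²⁺ and Rb⁺ share 36 electrons; the higher nuclear charge on Sr (Z=38) contracts it more, so Sr²⁺ < Rb⁺ — yet in this increasing list Rb⁺ sits before Sr²⁺. Nothing else is reversed, so Rb⁺ should move one place to the right.

Rb⁺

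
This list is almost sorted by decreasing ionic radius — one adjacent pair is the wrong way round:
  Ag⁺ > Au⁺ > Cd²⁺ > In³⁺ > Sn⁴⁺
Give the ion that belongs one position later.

Check each adjacent pair. Ag⁺ and Au⁺ are reversed: both in group 11 with the same charge; Ag⁺ (period 5) has the smaller radius. No other neighbouring pair contradicts the periodic trends, so Ag⁺ is the ion listed too early.

Ag⁺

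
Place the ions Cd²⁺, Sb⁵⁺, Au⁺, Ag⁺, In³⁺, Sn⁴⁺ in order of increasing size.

Sb⁵⁺ < Sn⁴⁺ < In³⁺ < Cd²⁺ < Ag⁺ < Au⁺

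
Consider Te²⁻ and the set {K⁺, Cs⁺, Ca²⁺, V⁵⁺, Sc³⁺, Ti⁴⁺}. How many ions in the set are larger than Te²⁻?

0

Work out protons and electrons: V⁵⁺ (Z=23, 18 e⁻), Ti⁴⁺ (Z=22, 18 e⁻), Sc³⁺ (Z=21, 18 e⁻), Ca²⁺ (Z=20, 18 e⁻), K⁺ (Z=19, 18 e⁻), Cs⁺ (Z=55, 54 e⁻), Te²⁻ (Z=52, 54 e⁻). V⁵⁺ < Ti⁴⁺ (both 18 e⁻, Z=23>22); Ti⁴⁺ < Sc³⁺ (isoelectronic, higher Z=22 is smaller); Sc³⁺ < Ca²⁺ (isoelectronic, higher Z=21 is smaller); Ca²⁺ < K⁺ (both 18 e⁻, Z=20>19); K⁺ < Cs⁺ (same group, 2 shells fewer); Cs⁺ < Te²⁻ (isoelectronic, higher Z=55 is smaller).
Placing each against Te²⁻: smaller — V⁵⁺, Ti⁴⁺, Sc³⁺, Ca²⁺, K⁺, Cs⁺; larger — none. So 0 are larger.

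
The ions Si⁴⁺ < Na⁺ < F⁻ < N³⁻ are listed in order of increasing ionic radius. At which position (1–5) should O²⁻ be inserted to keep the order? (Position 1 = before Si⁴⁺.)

4

Isoelectronic series (10 e⁻ each). Size is set by nuclear charge: more protons means a smaller ion. Si⁴⁺ (Z=14), Na⁺ (Z=11), F⁻ (Z=9), O²⁻ (Z=8), N³⁻ (Z=7).
The complete sequence is Si⁴⁺ < Na⁺ < F⁻ < O²⁻ < N³⁻. O²⁻ sits at position 4.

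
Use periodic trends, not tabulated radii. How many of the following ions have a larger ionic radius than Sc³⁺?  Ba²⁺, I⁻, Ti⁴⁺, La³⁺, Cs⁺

Work out protons and electrons: Ti⁴⁺ (Z=22, 18 e⁻), Sc³⁺ (Z=21, 18 e⁻), La³⁺ (Z=57, 54 e⁻), Ba²⁺ (Z=56, 54 e⁻), Cs⁺ (Z=55, 54 e⁻), I⁻ (Z=53, 54 e⁻). Ti⁴⁺ < Sc³⁺ (isoelectronic, higher Z=22 is smaller); Sc³⁺ < La³⁺ (same group, period 4 vs 6); La³⁺ < Ba²⁺ (both 54 e⁻, Z=57>56); Ba²⁺ < Cs⁺ (isoelectronic, higher Z=56 is smaller); Cs⁺ < I⁻ (both 54 e⁻, Z=55>53).
Ordering all of them (including Sc³⁺) by radius gives Ti⁴⁺ < Sc³⁺ < La³⁺ < Ba²⁺ < Cs⁺ < I⁻. So 4 are larger.

4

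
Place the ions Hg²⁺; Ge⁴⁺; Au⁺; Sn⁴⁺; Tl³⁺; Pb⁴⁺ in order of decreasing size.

Ge⁴⁺ (Z=32, 28 e⁻), Sn⁴⁺ (Z=50, 46 e⁻), Pb⁴⁺ (Z=82, 78 e⁻), Tl³⁺ (Z=81, 78 e⁻), Hg²⁺ (Z=80, 78 e⁻), Au⁺ (Z=79, 78 e⁻). Ge⁴⁺ < Sn⁴⁺ (same group, 1 shell fewer); Sn⁴⁺ < Pb⁴⁺ (same group, period 5 vs 6); Pb⁴⁺ < Tl³⁺ (isoelectronic, higher Z=82 is smaller); Tl³⁺ < Hg²⁺ (both 78 e⁻, Z=81>80); Hg²⁺ < Au⁺ (isoelectronic, higher Z=80 is smaller).

Au⁺ > Hg²⁺ > Tl³⁺ > Pb⁴⁺ > Sn⁴⁺ > Ge⁴⁺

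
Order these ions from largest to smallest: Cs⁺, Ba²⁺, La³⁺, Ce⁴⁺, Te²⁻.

Te²⁻ > Cs⁺ > Ba²⁺ > La³⁺ > Ce⁴⁺

Isoelectronic series (54 e⁻ each). Size is set by nuclear charge: more protons means a smaller ion. Ce⁴⁺ (Z=58), La³⁺ (Z=57), Ba²⁺ (Z=56), Cs⁺ (Z=55), Te²⁻ (Z=52).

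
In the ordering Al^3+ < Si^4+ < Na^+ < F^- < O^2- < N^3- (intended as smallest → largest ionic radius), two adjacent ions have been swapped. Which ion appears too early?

Al^3+

Check each adjacent pair. Al^3+ and Si^4+ are reversed: both have 10 electrons but Z(Si)=14 > Z(Al)=13, so Si^4+ should be the smaller of the two. No other neighbouring pair contradicts the periodic trends, so Al^3+ is the ion listed too early.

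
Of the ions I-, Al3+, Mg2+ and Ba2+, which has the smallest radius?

Al3+

First list Z and electron count for each: Al3+: 10 e⁻, Z=13, Mg2+: 10 e⁻, Z=12, Ba2+: 54 e⁻, Z=56, I-: 54 e⁻, Z=53. Al3+ < Mg2+ (both 10 e⁻, Z=13>12); Mg2+ < Ba2+ (same group, period 3 vs 6); Ba2+ < I- (both 54 e⁻, Z=56>53).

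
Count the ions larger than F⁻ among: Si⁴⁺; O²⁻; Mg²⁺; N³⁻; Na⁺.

Isoelectronic series (10 e⁻ each). Size is set by nuclear charge: more protons means a smaller ion. Si⁴⁺ (Z=14), Mg²⁺ (Z=12), Na⁺ (Z=11), F⁻ (Z=9), O²⁻ (Z=8), N³⁻ (Z=7).
Placing each against F⁻: smaller — Si⁴⁺, Mg²⁺, Na⁺; larger — O²⁻, N³⁻. Count: 2.

2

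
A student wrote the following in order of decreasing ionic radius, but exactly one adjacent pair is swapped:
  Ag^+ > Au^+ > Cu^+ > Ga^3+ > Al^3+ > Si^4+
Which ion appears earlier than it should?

Ag^+

Check each adjacent pair. Ag^+ and Au^+ are reversed: same group and charge — period 5 sits above period 6, so Ag^+ is smaller. No other neighbouring pair contradicts the periodic trends, so Ag^+ is the ion listed too early.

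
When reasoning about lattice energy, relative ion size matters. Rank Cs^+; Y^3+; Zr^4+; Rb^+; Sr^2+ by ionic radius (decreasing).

Tabulating Z and e⁻: Zr^4+ has 36 e⁻ (Z=40), Y^3+ has 36 e⁻ (Z=39), Sr^2+ has 36 e⁻ (Z=38), Rb^+ has 36 e⁻ (Z=37), Cs^+ has 54 e⁻ (Z=55). Zr^4+ < Y^3+ (isoelectronic, higher Z=40 is smaller); Y^3+ < Sr^2+ (both 36 e⁻, Z=39>38); Sr^2+ < Rb^+ (both 36 e⁻, Z=38>37); Rb^+ < Cs^+ (same group, period 5 vs 6).

Cs^+ > Rb^+ > Sr^2+ > Y^3+ > Zr^4+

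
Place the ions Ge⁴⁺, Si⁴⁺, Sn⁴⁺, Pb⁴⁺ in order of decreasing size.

These ions sit in one column with identical charge. Each step down the periodic table adds a principal shell, increasing the radius.

Pb⁴⁺ > Sn⁴⁺ > Ge⁴⁺ > Si⁴⁺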